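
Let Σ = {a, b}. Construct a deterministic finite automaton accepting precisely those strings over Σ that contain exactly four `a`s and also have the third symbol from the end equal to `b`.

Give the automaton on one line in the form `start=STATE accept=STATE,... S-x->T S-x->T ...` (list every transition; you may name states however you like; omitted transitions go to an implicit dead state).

start=q0 accept=q12,q14,q15,q16 q0-a->q1 q0-b->q0 q1-a->q2 q1-b->q1 q2-a->q3 q2-b->q4 q3-a->q5 q3-b->q6 q4-a->q7 q4-b->q4 q5-a->q8 q5-b->q9 q6-a->q10 q6-b->q11 q7-a->q12 q7-b->q6 q8-a->q8 q8-b->q8 q9-a->q8 q9-b->q13 q10-a->q8 q10-b->q14 q11-a->q15 q11-b->q11 q12-a->q8 q12-b->q9 q13-a->q8 q13-b->q16 q14-a->q8 q14-b->q13 q15-a->q8 q15-b->q14 q16-a->q8 q16-b->q16

Handle the two conditions separately and then intersect. The first has 6 states tracking the count of `a`s, saturating at 5; the second has 15 states tracking the last 3 symbols read. A product state is a pair (one from each), accepting exactly when both do. Equivalent product states are then merged.
With 17 states:
          a    b  
>  q0     q1   q0 
   q1     q2   q1 
   q2     q3   q4 
   q3     q5   q6 
   q4     q7   q4 
   q5     q8   q9 
   q6    q10  q11 
   q7    q12   q6 
   q8     q8   q8 
   q9     q8  q13 
   q10    q8  q14 
   q11   q15  q11 
 * q12    q8   q9 
   q13    q8  q16 
 * q14    q8  q13 
 * q15    q8  q14 
 * q16    q8  q16 
(> = start, * = accepting)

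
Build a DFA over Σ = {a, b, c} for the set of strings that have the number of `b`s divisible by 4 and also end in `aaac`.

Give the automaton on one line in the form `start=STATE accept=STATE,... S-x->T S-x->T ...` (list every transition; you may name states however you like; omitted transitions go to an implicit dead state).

Handle the two conditions separately and then intersect. One (4 states) tracks the count of `b`s modulo 4; the other (5 states) tracks how much of the suffix `aaac` has currently been matched. Each combined state is a pair, one component from each; accept when both components accept. Equivalent product states are then merged.
With 8 states:
        a   b   c  
>  q0   q1  q2  q0 
   q1   q3  q2  q0 
   q2   q2  q4  q2 
   q3   q5  q2  q0 
   q4   q4  q6  q4 
   q5   q5  q2  q7 
   q6   q6  q0  q6 
 * q7   q1  q2  q0 
(> = start, * = accepting)

start=q0 accept=q7 q0-a->q1 q0-b->q2 q0-c->q0 q1-a->q3 q1-b->q2 q1-c->q0 q2-a->q2 q2-b->q4 q2-c->q2 q3-a->q5 q3-b->q2 q3-c->q0 q4-a->q4 q4-b->q6 q4-c->q4 q5-a->q5 q5-b->q2 q5-c->q7 q6-a->q6 q6-b->q0 q6-c->q6 q7-a->q1 q7-b->q2 q7-c->q0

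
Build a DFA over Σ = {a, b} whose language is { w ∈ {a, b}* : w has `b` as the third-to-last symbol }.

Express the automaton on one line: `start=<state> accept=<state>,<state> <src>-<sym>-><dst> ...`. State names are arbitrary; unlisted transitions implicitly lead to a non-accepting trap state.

A DFA must remember the last 3 symbols (since which symbol is third-to-last isn't known until the input ends). Use one state per possible window of the last ≤3 symbols; accept from those whose window starts with `b`.
15 states suffice.
          a    b  
>  S0     S1   S2 
   S1     S3   S4 
   S2     S5   S6 
   S3     S7   S8 
   S4     S9  S10 
   S5    S11  S12 
   S6    S13  S14 
   S7     S7   S8 
   S8     S9  S10 
   S9    S11  S12 
   S10   S13  S14 
 * S11    S7   S8 
 * S12    S9  S10 
 * S13   S11  S12 
 * S14   S13  S14 
(> = start, * = accepting)

start=S0 accept=S11,S12,S13,S14 S0-a->S1 S0-b->S2 S1-a->S3 S1-b->S4 S2-a->S5 S2-b->S6 S3-a->S7 S3-b->S8 S4-a->S9 S4-b->S10 S5-a->S11 S5-b->S12 S6-a->S13 S6-b->S14 S7-a->S7 S7-b->S8 S8-a->S9 S8-b->S10 S9-a->S11 S9-b->S12 S10-a->S13 S10-b->S14 S11-a->S7 S11-b->S8 S12-a->S9 S12-b->S10 S13-a->S11 S13-b->S12 S14-a->S13 S14-b->S14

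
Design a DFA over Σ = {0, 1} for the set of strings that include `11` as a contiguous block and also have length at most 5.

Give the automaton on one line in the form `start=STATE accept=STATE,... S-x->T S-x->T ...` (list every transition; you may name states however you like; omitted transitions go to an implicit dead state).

Build one automaton per condition and run them in lockstep. The first has 3 states tracking whether and how much of `11` has been seen; the second has 7 states tracking the input length, saturating at 6. A product state is a pair (one from each), accepting exactly when both do.
With 18 states:
          0    1  
>  q0     q1   q2 
   q1     q3   q4 
   q2     q3   q5 
   q3     q6   q7 
   q4     q6   q8 
 * q5     q8   q8 
   q6     q9  q10 
   q7     q9  q11 
 * q8    q11  q11 
   q9    q12  q13 
   q10   q12  q14 
 * q11   q14  q14 
   q12   q15  q16 
   q13   q15  q17 
 * q14   q17  q17 
   q15   q15  q16 
   q16   q15  q17 
   q17   q17  q17 
(> = start, * = accepting)

start=q0 accept=q5,q8,q11,q14 q0-0->q1 q0-1->q2 q1-0->q3 q1-1->q4 q2-0->q3 q2-1->q5 q3-0->q6 q3-1->q7 q4-0->q6 q4-1->q8 q5-0->q8 q5-1->q8 q6-0->q9 q6-1->q10 q7-0->q9 q7-1->q11 q8-0->q11 q8-1->q11 q9-0->q12 q9-1->q13 q10-0->q12 q10-1->q14 q11-0->q14 q11-1->q14 q12-0->q15 q12-1->q16 q13-0->q15 q13-1->q17 q14-0->q17 q14-1->q17 q15-0->q15 q15-1->q16 q16-0->q15 q16-1->q17 q17-0->q17 q17-1->q17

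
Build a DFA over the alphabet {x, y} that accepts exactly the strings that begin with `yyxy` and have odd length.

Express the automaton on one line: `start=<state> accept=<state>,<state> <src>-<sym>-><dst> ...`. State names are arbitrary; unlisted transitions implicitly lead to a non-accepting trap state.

start=S0 accept=S7 S0-x->S1 S0-y->S2 S1-x->S3 S1-y->S3 S2-x->S3 S2-y->S4 S3-x->S1 S3-y->S1 S4-x->S5 S4-y->S1 S5-x->S3 S5-y->S6 S6-x->S7 S6-y->S7 S7-x->S6 S7-y->S6

Run two small machines in parallel and take their product. One (6 states) tracks whether the input so far still matches the prefix `yyxy`; the other (2 states) tracks the input length modulo 2. Each combined state is a pair, one component from each; accept when both components accept.
8 states suffice.
        x   y  
>  S0   S1  S2 
   S1   S3  S3 
   S2   S3  S4 
   S3   S1  S1 
   S4   S5  S1 
   S5   S3  S6 
   S6   S7  S7 
 * S7   S6  S6 
(> = start, * = accepting)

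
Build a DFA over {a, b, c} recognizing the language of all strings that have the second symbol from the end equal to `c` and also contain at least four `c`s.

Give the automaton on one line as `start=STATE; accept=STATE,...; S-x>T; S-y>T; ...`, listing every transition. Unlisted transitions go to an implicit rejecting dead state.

start=q0; accept=q5,q7; q0-a>q0; q0-b>q0; q0-c>q1; q1-a>q1; q1-b>q1; q1-c>q2; q2-a>q2; q2-b>q2; q2-c>q3; q3-a>q4; q3-b>q4; q3-c>q5; q4-a>q4; q4-b>q4; q4-c>q6; q5-a>q7; q5-b>q7; q5-c>q5; q6-a>q7; q6-b>q7; q6-c>q5; q7-a>q4; q7-b>q4; q7-c>q6

Build one automaton per condition and run them in lockstep. The first has 13 states tracking the last 2 symbols read; the second has 6 states tracking the count of `c`s, saturating at 5. A product state is a pair (one from each), accepting exactly when both do. Minimizing collapses redundant product states.
        a   b   c  
>  q0   q0  q0  q1 
   q1   q1  q1  q2 
   q2   q2  q2  q3 
   q3   q4  q4  q5 
   q4   q4  q4  q6 
 * q5   q7  q7  q5 
   q6   q7  q7  q5 
 * q7   q4  q4  q6 
(> = start, * = accepting)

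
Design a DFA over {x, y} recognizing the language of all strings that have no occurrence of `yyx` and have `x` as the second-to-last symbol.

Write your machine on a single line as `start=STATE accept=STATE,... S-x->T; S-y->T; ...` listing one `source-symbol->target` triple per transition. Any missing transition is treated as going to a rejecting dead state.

Handle the two conditions separately and then intersect. The first has 4 states tracking partial matches of the forbidden pattern `yyx`; the second has 7 states tracking the last 2 symbols read. A product state is a pair (one from each), accepting exactly when both do. Minimizing collapses redundant product states.
6 states suffice.
        x   y  
>  q0   q1  q2 
   q1   q3  q4 
   q2   q1  q5 
 * q3   q3  q4 
 * q4   q1  q5 
   q5   q5  q5 
(> = start, * = accepting)

start=q0; accept=q3,q4; q0-x->q1; q0-y->q2; q1-x->q3; q1-y->q4; q2-x->q1; q2-y->q5; q3-x->q3; q3-y->q4; q4-x->q1; q4-y->q5; q5-x->q5; q5-y->q5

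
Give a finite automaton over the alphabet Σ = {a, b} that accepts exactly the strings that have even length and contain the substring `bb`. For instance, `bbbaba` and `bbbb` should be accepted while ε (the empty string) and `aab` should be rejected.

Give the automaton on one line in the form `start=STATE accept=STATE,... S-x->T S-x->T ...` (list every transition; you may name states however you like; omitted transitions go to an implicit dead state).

Build one automaton per condition and run them in lockstep. The first has 2 states tracking the input length modulo 2; the second has 3 states tracking whether and how much of `bb` has been seen. A product state is a pair (one from each), accepting exactly when both do.
With 6 states:
        a   b  
>  s0   s1  s2 
   s1   s0  s3 
   s2   s0  s4 
   s3   s1  s5 
 * s4   s5  s5 
   s5   s4  s4 
(> = start, * = accepting)

start=s0 accept=s4 s0-a->s1 s0-b->s2 s1-a->s0 s1-b->s3 s2-a->s0 s2-b->s4 s3-a->s1 s3-b->s5 s4-a->s5 s4-b->s5 s5-a->s4 s5-b->s4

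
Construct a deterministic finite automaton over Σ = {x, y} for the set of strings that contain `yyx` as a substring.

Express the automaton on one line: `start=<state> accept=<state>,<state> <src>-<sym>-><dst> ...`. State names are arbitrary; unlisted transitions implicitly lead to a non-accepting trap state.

Track how much of `yyx` has been matched so far: state s0 is no progress, s3 is the absorbing accept state reached once `yyx` has occurred. Intermediate states record partial matches; on a mismatch, fall back to the longest reusable overlap.
With 4 states:
        x   y  
>  s0   s0  s1 
   s1   s0  s2 
   s2   s3  s2 
 * s3   s3  s3 
(> = start, * = accepting)

start=s0 accept=s3 s0-x->s0 s0-y->s1 s1-x->s0 s1-y->s2 s2-x->s3 s2-y->s2 s3-x->s3 s3-y->s3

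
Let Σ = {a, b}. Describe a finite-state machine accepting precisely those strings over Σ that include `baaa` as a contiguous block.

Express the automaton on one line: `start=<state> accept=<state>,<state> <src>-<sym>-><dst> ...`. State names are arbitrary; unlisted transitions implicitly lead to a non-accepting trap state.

start=q0 accept=q4 q0-a->q0 q0-b->q1 q1-a->q2 q1-b->q1 q2-a->q3 q2-b->q1 q3-a->q4 q3-b->q1 q4-a->q4 q4-b->q4

Track how much of `baaa` has been matched so far: state q0 is no progress, q4 is the absorbing accept state reached once `baaa` has occurred. Intermediate states record partial matches; on a mismatch, fall back to the longest reusable overlap.
        a   b  
>  q0   q0  q1 
   q1   q2  q1 
   q2   q3  q1 
   q3   q4  q1 
 * q4   q4  q4 
(> = start, * = accepting)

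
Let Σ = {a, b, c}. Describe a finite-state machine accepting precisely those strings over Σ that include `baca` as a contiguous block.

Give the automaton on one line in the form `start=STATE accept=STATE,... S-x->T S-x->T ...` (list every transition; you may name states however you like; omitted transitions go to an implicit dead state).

start=q0 accept=q4 q0-a->q0 q0-b->q1 q0-c->q0 q1-a->q2 q1-b->q1 q1-c->q0 q2-a->q0 q2-b->q1 q2-c->q3 q3-a->q4 q3-b->q1 q3-c->q0 q4-a->q4 q4-b->q4 q4-c->q4

States q0..q3 record the length of the longest prefix of `baca` that matches the current input suffix. Reaching q4 means `baca` has been seen, and we stay there forever. Accept from q4.
A 5-state machine:
        a   b   c  
>  q0   q0  q1  q0 
   q1   q2  q1  q0 
   q2   q0  q1  q3 
   q3   q4  q1  q0 
 * q4   q4  q4  q4 
(> = start, * = accepting)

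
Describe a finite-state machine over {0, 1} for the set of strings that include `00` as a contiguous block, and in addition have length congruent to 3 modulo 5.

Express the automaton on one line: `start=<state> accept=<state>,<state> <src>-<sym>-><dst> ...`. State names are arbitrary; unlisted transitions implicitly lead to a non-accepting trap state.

start=s0 accept=s6 s0-0->s1 s0-1->s2 s1-0->s3 s1-1->s4 s2-0->s5 s2-1->s4 s3-0->s6 s3-1->s6 s4-0->s7 s4-1->s8 s5-0->s6 s5-1->s8 s6-0->s9 s6-1->s9 s7-0->s9 s7-1->s10 s8-0->s11 s8-1->s10 s9-0->s12 s9-1->s12 s10-0->s13 s10-1->s0 s11-0->s12 s11-1->s0 s12-0->s14 s12-1->s14 s13-0->s14 s13-1->s2 s14-0->s3 s14-1->s3

Run two small machines in parallel and take their product. The first has 3 states tracking whether and how much of `00` has been seen; the second has 5 states tracking the input length modulo 5. A product state is a pair (one from each), accepting exactly when both do.
With 15 states:
          0    1  
>  s0     s1   s2 
   s1     s3   s4 
   s2     s5   s4 
   s3     s6   s6 
   s4     s7   s8 
   s5     s6   s8 
 * s6     s9   s9 
   s7     s9  s10 
   s8    s11  s10 
   s9    s12  s12 
   s10   s13   s0 
   s11   s12   s0 
   s12   s14  s14 
   s13   s14   s2 
   s14    s3   s3 
(> = start, * = accepting)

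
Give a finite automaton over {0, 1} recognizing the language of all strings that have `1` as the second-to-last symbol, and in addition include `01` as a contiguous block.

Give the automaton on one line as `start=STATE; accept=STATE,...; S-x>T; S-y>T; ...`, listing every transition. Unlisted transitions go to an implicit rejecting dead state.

start=s0; accept=s3,s4; s0-0>s1; s0-1>s0; s1-0>s1; s1-1>s2; s2-0>s3; s2-1>s4; s3-0>s1; s3-1>s2; s4-0>s3; s4-1>s4

Run two small machines in parallel and take their product. One (7 states) tracks the last 2 symbols read; the other (3 states) tracks whether and how much of `01` has been seen. Each combined state is a pair, one component from each; accept when both components accept. Equivalent product states are then merged.
A 5-state machine:
        0   1  
>  s0   s1  s0 
   s1   s1  s2 
   s2   s3  s4 
 * s3   s1  s2 
 * s4   s3  s4 
(> = start, * = accepting)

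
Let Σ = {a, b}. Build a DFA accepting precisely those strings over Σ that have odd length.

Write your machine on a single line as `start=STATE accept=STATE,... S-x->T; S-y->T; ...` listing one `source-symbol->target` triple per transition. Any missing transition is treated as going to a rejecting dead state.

Count input length modulo 2: every symbol advances one step around the cycle s0 → s1 → s0. Accept at s1.
        a   b  
>  s0   s1  s1 
 * s1   s0  s0 
(> = start, * = accepting)

start=s0; accept=s1; s0-a->s1; s0-b->s1; s1-a->s0; s1-b->s0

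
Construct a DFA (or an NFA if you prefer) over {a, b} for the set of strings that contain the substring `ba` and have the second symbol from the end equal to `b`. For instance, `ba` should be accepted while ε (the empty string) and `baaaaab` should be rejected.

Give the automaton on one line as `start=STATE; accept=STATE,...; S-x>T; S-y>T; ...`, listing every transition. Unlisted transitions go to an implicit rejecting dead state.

start=s0; accept=s5,s9; s0-a>s1; s0-b>s2; s1-a>s3; s1-b>s4; s2-a>s5; s2-b>s6; s3-a>s3; s3-b>s4; s4-a>s5; s4-b>s6; s5-a>s7; s5-b>s8; s6-a>s5; s6-b>s6; s7-a>s7; s7-b>s8; s8-a>s5; s8-b>s9; s9-a>s5; s9-b>s9

Build one automaton per condition and run them in lockstep. The first has 3 states tracking whether and how much of `ba` has been seen; the second has 7 states tracking the last 2 symbols read. A product state is a pair (one from each), accepting exactly when both do.
A 10-state machine:
        a   b  
>  s0   s1  s2 
   s1   s3  s4 
   s2   s5  s6 
   s3   s3  s4 
   s4   s5  s6 
 * s5   s7  s8 
   s6   s5  s6 
   s7   s7  s8 
   s8   s5  s9 
 * s9   s5  s9 
(> = start, * = accepting)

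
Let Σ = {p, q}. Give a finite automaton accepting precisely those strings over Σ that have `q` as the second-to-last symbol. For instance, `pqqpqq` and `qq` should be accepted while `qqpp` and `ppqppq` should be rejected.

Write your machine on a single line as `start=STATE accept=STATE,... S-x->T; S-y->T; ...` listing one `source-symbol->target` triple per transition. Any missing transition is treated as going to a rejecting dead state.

Because acceptance depends on a position counted from the end, the machine has to buffer the most recent 2 symbols. Make each state the string of the last up-to-2 symbols read; on input `x` shift the window left and append `x`. Accept when the buffered window has length 2 and begins with `q`.
7 states suffice.
        p   q  
>  s0   s1  s2 
   s1   s3  s4 
   s2   s5  s6 
   s3   s3  s4 
   s4   s5  s6 
 * s5   s3  s4 
 * s6   s5  s6 
(> = start, * = accepting)

start=s0; accept=s5,s6; s0-p->s1; s0-q->s2; s1-p->s3; s1-q->s4; s2-p->s5; s2-q->s6; s3-p->s3; s3-q->s4; s4-p->s5; s4-q->s6; s5-p->s3; s5-q->s4; s6-p->s5; s6-q->s6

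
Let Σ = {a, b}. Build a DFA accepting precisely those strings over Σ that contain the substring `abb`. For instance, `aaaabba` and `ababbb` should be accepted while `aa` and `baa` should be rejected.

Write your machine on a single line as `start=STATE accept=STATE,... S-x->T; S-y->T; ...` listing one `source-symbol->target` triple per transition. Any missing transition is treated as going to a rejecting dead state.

States S0..S2 record the length of the longest prefix of `abb` that matches the current input suffix. Reaching S3 means `abb` has been seen, and we stay there forever. Accept from S3.
        a   b  
>  S0   S1  S0 
   S1   S1  S2 
   S2   S1  S3 
 * S3   S3  S3 
(> = start, * = accepting)

start=S0; accept=S3; S0-a->S1; S0-b->S0; S1-a->S1; S1-b->S2; S2-a->S1; S2-b->S3; S3-a->S3; S3-b->S3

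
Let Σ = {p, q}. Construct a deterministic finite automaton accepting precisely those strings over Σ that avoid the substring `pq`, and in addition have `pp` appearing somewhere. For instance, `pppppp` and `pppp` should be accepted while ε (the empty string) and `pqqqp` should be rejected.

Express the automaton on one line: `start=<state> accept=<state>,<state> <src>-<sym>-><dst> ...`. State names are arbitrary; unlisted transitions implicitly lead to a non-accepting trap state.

start=S0 accept=S2 S0-p->S1 S0-q->S0 S1-p->S2 S1-q->S3 S2-p->S2 S2-q->S4 S3-p->S5 S3-q->S3 S4-p->S4 S4-q->S4 S5-p->S4 S5-q->S3

Run two small machines in parallel and take their product. The first has 3 states tracking partial matches of the forbidden pattern `pq`; the second has 3 states tracking whether and how much of `pp` has been seen. A product state is a pair (one from each), accepting exactly when both do.
        p   q  
>  S0   S1  S0 
   S1   S2  S3 
 * S2   S2  S4 
   S3   S5  S3 
   S4   S4  S4 
   S5   S4  S3 
(> = start, * = accepting)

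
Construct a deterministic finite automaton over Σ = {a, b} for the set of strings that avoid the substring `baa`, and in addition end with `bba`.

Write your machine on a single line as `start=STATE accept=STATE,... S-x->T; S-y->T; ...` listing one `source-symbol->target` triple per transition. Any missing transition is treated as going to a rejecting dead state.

start=q0; accept=q5; q0-a->q0; q0-b->q1; q1-a->q2; q1-b->q3; q2-a->q4; q2-b->q1; q3-a->q5; q3-b->q3; q4-a->q4; q4-b->q4; q5-a->q4; q5-b->q1

Handle the two conditions separately and then intersect. The first has 4 states tracking partial matches of the forbidden pattern `baa`; the second has 4 states tracking how much of the suffix `bba` has currently been matched. A product state is a pair (one from each), accepting exactly when both do. Equivalent product states are then merged.
With 6 states:
        a   b  
>  q0   q0  q1 
   q1   q2  q3 
   q2   q4  q1 
   q3   q5  q3 
   q4   q4  q4 
 * q5   q4  q1 
(> = start, * = accepting)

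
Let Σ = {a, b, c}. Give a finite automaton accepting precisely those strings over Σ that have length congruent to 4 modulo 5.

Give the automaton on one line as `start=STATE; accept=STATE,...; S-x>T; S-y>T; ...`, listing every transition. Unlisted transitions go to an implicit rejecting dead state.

start=s0; accept=s4; s0-a>s1; s0-b>s1; s0-c>s1; s1-a>s2; s1-b>s2; s1-c>s2; s2-a>s3; s2-b>s3; s2-c>s3; s3-a>s4; s3-b>s4; s3-c>s4; s4-a>s0; s4-b>s0; s4-c>s0

Count input length modulo 5: every symbol advances one step around the cycle s0 → s1 → s2 → s3 → s4 → s0. Accept at s4.
With 5 states:
        a   b   c  
>  s0   s1  s1  s1 
   s1   s2  s2  s2 
   s2   s3  s3  s3 
   s3   s4  s4  s4 
 * s4   s0  s0  s0 
(> = start, * = accepting)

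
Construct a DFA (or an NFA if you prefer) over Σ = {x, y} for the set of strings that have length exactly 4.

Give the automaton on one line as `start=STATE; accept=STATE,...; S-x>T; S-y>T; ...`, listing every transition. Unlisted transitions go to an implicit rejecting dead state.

Count input length up to 5: every symbol moves from A toward F, which means 'more than 4' and absorbs. Accept from {E}.
With 6 states:
       x  y 
>  A   B  B 
   B   C  C 
   C   D  D 
   D   E  E 
 * E   F  F 
   F   F  F 
(> = start, * = accepting)

start=A; accept=E; A-x>B; A-y>B; B-x>C; B-y>C; C-x>D; C-y>D; D-x>E; D-y>E; E-x>F; E-y>F; F-x>F; F-y>F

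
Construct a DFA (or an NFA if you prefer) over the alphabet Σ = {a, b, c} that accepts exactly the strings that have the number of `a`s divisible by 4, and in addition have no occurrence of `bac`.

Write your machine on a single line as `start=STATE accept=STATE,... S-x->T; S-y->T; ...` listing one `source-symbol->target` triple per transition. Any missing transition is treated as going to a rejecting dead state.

start=S0; accept=S0,S2,S13; S0-a->S1; S0-b->S2; S0-c->S0; S1-a->S3; S1-b->S4; S1-c->S1; S2-a->S5; S2-b->S2; S2-c->S0; S3-a->S6; S3-b->S7; S3-c->S3; S4-a->S8; S4-b->S4; S4-c->S1; S5-a->S3; S5-b->S4; S5-c->S9; S6-a->S0; S6-b->S10; S6-c->S6; S7-a->S11; S7-b->S7; S7-c->S3; S8-a->S6; S8-b->S7; S8-c->S12; S9-a->S12; S9-b->S9; S9-c->S9; S10-a->S13; S10-b->S10; S10-c->S6; S11-a->S0; S11-b->S10; S11-c->S14; S12-a->S14; S12-b->S12; S12-c->S12; S13-a->S1; S13-b->S2; S13-c->S15; S14-a->S15; S14-b->S14; S14-c->S14; S15-a->S9; S15-b->S15; S15-c->S15

Handle the two conditions separately and then intersect. One (4 states) tracks the count of `a`s modulo 4; the other (4 states) tracks partial matches of the forbidden pattern `bac`. Each combined state is a pair, one component from each; accept when both components accept.
A 16-state machine:
          a    b    c  
>* S0     S1   S2   S0 
   S1     S3   S4   S1 
 * S2     S5   S2   S0 
   S3     S6   S7   S3 
   S4     S8   S4   S1 
   S5     S3   S4   S9 
   S6     S0  S10   S6 
   S7    S11   S7   S3 
   S8     S6   S7  S12 
   S9    S12   S9   S9 
   S10   S13  S10   S6 
   S11    S0  S10  S14 
   S12   S14  S12  S12 
 * S13    S1   S2  S15 
   S14   S15  S14  S14 
   S15    S9  S15  S15 
(> = start, * = accepting)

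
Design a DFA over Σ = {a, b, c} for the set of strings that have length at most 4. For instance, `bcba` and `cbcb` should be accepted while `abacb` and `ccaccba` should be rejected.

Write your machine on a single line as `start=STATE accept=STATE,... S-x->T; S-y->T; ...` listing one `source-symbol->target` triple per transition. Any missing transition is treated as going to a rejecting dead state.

start=q0; accept=q0,q1,q2,q3,q4; q0-a->q1; q0-b->q1; q0-c->q1; q1-a->q2; q1-b->q2; q1-c->q2; q2-a->q3; q2-b->q3; q2-c->q3; q3-a->q4; q3-b->q4; q3-c->q4; q4-a->q5; q4-b->q5; q4-c->q5; q5-a->q5; q5-b->q5; q5-c->q5

We only need to distinguish lengths 0, 1, …, 4, and '>4'. Chain q0 → q1 → q2 → q3 → q4 → q5 on every symbol, with q5 looping. Accepting states: {q0, q1, q2, q3, q4}.
6 states suffice.
        a   b   c  
>* q0   q1  q1  q1 
 * q1   q2  q2  q2 
 * q2   q3  q3  q3 
 * q3   q4  q4  q4 
 * q4   q5  q5  q5 
   q5   q5  q5  q5 
(> = start, * = accepting)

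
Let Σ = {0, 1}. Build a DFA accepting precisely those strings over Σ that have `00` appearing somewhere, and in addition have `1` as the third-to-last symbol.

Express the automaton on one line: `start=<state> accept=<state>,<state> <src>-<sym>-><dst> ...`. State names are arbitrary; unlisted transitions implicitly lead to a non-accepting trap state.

start=S0 accept=S11,S17,S18,S19 S0-0->S1 S0-1->S2 S1-0->S3 S1-1->S4 S2-0->S5 S2-1->S6 S3-0->S7 S3-1->S8 S4-0->S9 S4-1->S10 S5-0->S11 S5-1->S12 S6-0->S13 S6-1->S14 S7-0->S7 S7-1->S8 S8-0->S15 S8-1->S16 S9-0->S11 S9-1->S12 S10-0->S13 S10-1->S14 S11-0->S7 S11-1->S8 S12-0->S9 S12-1->S10 S13-0->S11 S13-1->S12 S14-0->S13 S14-1->S14 S15-0->S11 S15-1->S17 S16-0->S18 S16-1->S19 S17-0->S15 S17-1->S16 S18-0->S11 S18-1->S17 S19-0->S18 S19-1->S19

Handle the two conditions separately and then intersect. One (3 states) tracks whether and how much of `00` has been seen; the other (15 states) tracks the last 3 symbols read. Each combined state is a pair, one component from each; accept when both components accept.
With 20 states:
          0    1  
>  S0     S1   S2 
   S1     S3   S4 
   S2     S5   S6 
   S3     S7   S8 
   S4     S9  S10 
   S5    S11  S12 
   S6    S13  S14 
   S7     S7   S8 
   S8    S15  S16 
   S9    S11  S12 
   S10   S13  S14 
 * S11    S7   S8 
   S12    S9  S10 
   S13   S11  S12 
   S14   S13  S14 
   S15   S11  S17 
   S16   S18  S19 
 * S17   S15  S16 
 * S18   S11  S17 
 * S19   S18  S19 
(> = start, * = accepting)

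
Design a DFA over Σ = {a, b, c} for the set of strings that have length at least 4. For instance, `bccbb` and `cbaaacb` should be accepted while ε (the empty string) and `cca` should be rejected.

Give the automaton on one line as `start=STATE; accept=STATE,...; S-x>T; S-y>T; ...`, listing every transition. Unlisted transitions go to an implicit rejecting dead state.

start=q0; accept=q4,q5; q0-a>q1; q0-b>q1; q0-c>q1; q1-a>q2; q1-b>q2; q1-c>q2; q2-a>q3; q2-b>q3; q2-c>q3; q3-a>q4; q3-b>q4; q3-c>q4; q4-a>q5; q4-b>q5; q4-c>q5; q5-a>q5; q5-b>q5; q5-c>q5

Count input length up to 5: every symbol moves from q0 toward q5, which means 'more than 4' and absorbs. Accept from {q4, q5}.
With 6 states:
        a   b   c  
>  q0   q1  q1  q1 
   q1   q2  q2  q2 
   q2   q3  q3  q3 
   q3   q4  q4  q4 
 * q4   q5  q5  q5 
 * q5   q5  q5  q5 
(> = start, * = accepting)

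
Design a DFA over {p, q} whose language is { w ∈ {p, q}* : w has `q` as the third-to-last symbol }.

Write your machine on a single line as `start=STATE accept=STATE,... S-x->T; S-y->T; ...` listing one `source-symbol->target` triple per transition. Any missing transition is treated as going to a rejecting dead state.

start=S0; accept=S11,S12,S13,S14; S0-p->S1; S0-q->S2; S1-p->S3; S1-q->S4; S2-p->S5; S2-q->S6; S3-p->S7; S3-q->S8; S4-p->S9; S4-q->S10; S5-p->S11; S5-q->S12; S6-p->S13; S6-q->S14; S7-p->S7; S7-q->S8; S8-p->S9; S8-q->S10; S9-p->S11; S9-q->S12; S10-p->S13; S10-q->S14; S11-p->S7; S11-q->S8; S12-p->S9; S12-q->S10; S13-p->S11; S13-q->S12; S14-p->S13; S14-q->S14

A DFA must remember the last 3 symbols (since which symbol is third-to-last isn't known until the input ends). Use one state per possible window of the last ≤3 symbols; accept from those whose window starts with `q`.
A 15-state machine:
          p    q  
>  S0     S1   S2 
   S1     S3   S4 
   S2     S5   S6 
   S3     S7   S8 
   S4     S9  S10 
   S5    S11  S12 
   S6    S13  S14 
   S7     S7   S8 
   S8     S9  S10 
   S9    S11  S12 
   S10   S13  S14 
 * S11    S7   S8 
 * S12    S9  S10 
 * S13   S11  S12 
 * S14   S13  S14 
(> = start, * = accepting)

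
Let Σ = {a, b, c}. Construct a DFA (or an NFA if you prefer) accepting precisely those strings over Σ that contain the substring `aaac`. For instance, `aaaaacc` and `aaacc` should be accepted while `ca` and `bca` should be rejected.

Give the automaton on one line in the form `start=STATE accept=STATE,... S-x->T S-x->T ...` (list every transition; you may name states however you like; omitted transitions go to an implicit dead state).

start=S0 accept=S4 S0-a->S1 S0-b->S0 S0-c->S0 S1-a->S2 S1-b->S0 S1-c->S0 S2-a->S3 S2-b->S0 S2-c->S0 S3-a->S3 S3-b->S0 S3-c->S4 S4-a->S4 S4-b->S4 S4-c->S4

Track how much of `aaac` has been matched so far: state S0 is no progress, S4 is the absorbing accept state reached once `aaac` has occurred. Intermediate states record partial matches; on a mismatch, fall back to the longest reusable overlap.
With 5 states:
        a   b   c  
>  S0   S1  S0  S0 
   S1   S2  S0  S0 
   S2   S3  S0  S0 
   S3   S3  S0  S4 
 * S4   S4  S4  S4 
(> = start, * = accepting)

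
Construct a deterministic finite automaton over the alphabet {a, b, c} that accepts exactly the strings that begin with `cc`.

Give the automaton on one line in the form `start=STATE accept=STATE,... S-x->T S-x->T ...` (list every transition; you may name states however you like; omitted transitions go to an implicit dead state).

Walk along `cc` while the input agrees: from q0 take `c` to q1, and so on. Any deviation drops to the rejecting sink q3. Once q2 is reached the prefix is confirmed and every continuation is accepted.
        a   b   c  
>  q0   q3  q3  q1 
   q1   q3  q3  q2 
 * q2   q2  q2  q2 
   q3   q3  q3  q3 
(> = start, * = accepting)

start=q0 accept=q2 q0-a->q3 q0-b->q3 q0-c->q1 q1-a->q3 q1-b->q3 q1-c->q2 q2-a->q2 q2-b->q2 q2-c->q2 q3-a->q3 q3-b->q3 q3-c->q3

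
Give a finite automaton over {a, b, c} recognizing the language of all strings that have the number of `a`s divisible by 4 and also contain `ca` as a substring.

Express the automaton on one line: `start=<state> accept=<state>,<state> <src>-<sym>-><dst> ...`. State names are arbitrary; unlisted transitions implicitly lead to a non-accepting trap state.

start=S0 accept=S11 S0-a->S1 S0-b->S0 S0-c->S2 S1-a->S3 S1-b->S1 S1-c->S4 S2-a->S5 S2-b->S0 S2-c->S2 S3-a->S6 S3-b->S3 S3-c->S7 S4-a->S8 S4-b->S1 S4-c->S4 S5-a->S8 S5-b->S5 S5-c->S5 S6-a->S0 S6-b->S6 S6-c->S9 S7-a->S10 S7-b->S3 S7-c->S7 S8-a->S10 S8-b->S8 S8-c->S8 S9-a->S11 S9-b->S6 S9-c->S9 S10-a->S11 S10-b->S10 S10-c->S10 S11-a->S5 S11-b->S11 S11-c->S11

Handle the two conditions separately and then intersect. One (4 states) tracks the count of `a`s modulo 4; the other (3 states) tracks whether and how much of `ca` has been seen. Each combined state is a pair, one component from each; accept when both components accept.
          a    b    c  
>  S0     S1   S0   S2 
   S1     S3   S1   S4 
   S2     S5   S0   S2 
   S3     S6   S3   S7 
   S4     S8   S1   S4 
   S5     S8   S5   S5 
   S6     S0   S6   S9 
   S7    S10   S3   S7 
   S8    S10   S8   S8 
   S9    S11   S6   S9 
   S10   S11  S10  S10 
 * S11    S5  S11  S11 
(> = start, * = accepting)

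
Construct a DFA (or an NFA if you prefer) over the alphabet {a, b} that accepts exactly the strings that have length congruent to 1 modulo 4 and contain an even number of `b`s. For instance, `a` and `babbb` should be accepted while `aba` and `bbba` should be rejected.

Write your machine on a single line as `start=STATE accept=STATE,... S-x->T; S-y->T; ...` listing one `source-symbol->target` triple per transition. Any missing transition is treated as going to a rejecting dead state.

Build one automaton per condition and run them in lockstep. The first has 4 states tracking the input length modulo 4; the second has 2 states tracking the count of `b`s modulo 2. A product state is a pair (one from each), accepting exactly when both do.
With 8 states:
        a   b  
>  S0   S1  S2 
 * S1   S3  S4 
   S2   S4  S3 
   S3   S5  S6 
   S4   S6  S5 
   S5   S0  S7 
   S6   S7  S0 
   S7   S2  S1 
(> = start, * = accepting)

start=S0; accept=S1; S0-a->S1; S0-b->S2; S1-a->S3; S1-b->S4; S2-a->S4; S2-b->S3; S3-a->S5; S3-b->S6; S4-a->S6; S4-b->S5; S5-a->S0; S5-b->S7; S6-a->S7; S6-b->S0; S7-a->S2; S7-b->S1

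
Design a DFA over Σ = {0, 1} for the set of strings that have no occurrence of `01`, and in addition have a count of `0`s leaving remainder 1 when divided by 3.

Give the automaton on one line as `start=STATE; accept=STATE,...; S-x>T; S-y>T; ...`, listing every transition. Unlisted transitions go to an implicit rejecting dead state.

start=A; accept=B; A-0>B; A-1>A; B-0>C; B-1>D; C-0>E; C-1>D; D-0>D; D-1>D; E-0>B; E-1>D

Build one automaton per condition and run them in lockstep. One (3 states) tracks partial matches of the forbidden pattern `01`; the other (3 states) tracks the count of `0`s modulo 3. Each combined state is a pair, one component from each; accept when both components accept. After merging equivalent states the machine shrinks.
A 5-state machine:
       0  1 
>  A   B  A 
 * B   C  D 
   C   E  D 
   D   D  D 
   E   B  D 
(> = start, * = accepting)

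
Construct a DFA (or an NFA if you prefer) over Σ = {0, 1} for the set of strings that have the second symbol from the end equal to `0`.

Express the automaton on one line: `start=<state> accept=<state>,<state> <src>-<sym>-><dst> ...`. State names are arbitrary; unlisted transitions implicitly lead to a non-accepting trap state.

Because acceptance depends on a position counted from the end, the machine has to buffer the most recent 2 symbols. Make each state the string of the last up-to-2 symbols read; on input `x` shift the window left and append `x`. Accept when the buffered window has length 2 and begins with `0`.
        0   1  
>  q0   q1  q2 
   q1   q3  q4 
   q2   q5  q6 
 * q3   q3  q4 
 * q4   q5  q6 
   q5   q3  q4 
   q6   q5  q6 
(> = start, * = accepting)

start=q0 accept=q3,q4 q0-0->q1 q0-1->q2 q1-0->q3 q1-1->q4 q2-0->q5 q2-1->q6 q3-0->q3 q3-1->q4 q4-0->q5 q4-1->q6 q5-0->q3 q5-1->q4 q6-0->q5 q6-1->q6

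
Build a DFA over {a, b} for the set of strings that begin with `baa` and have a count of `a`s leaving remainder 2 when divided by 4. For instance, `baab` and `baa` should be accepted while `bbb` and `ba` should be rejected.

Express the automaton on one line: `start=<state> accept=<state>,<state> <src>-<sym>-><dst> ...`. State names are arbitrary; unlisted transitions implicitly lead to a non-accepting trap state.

Build one automaton per condition and run them in lockstep. One (5 states) tracks whether the input so far still matches the prefix `baa`; the other (4 states) tracks the count of `a`s modulo 4. Each combined state is a pair, one component from each; accept when both components accept.
          a    b  
>  q0     q1   q2 
   q1     q3   q1 
   q2     q4   q5 
   q3     q6   q3 
   q4     q7   q1 
   q5     q1   q5 
   q6     q5   q6 
 * q7     q8   q7 
   q8     q9   q8 
   q9    q10   q9 
   q10    q7  q10 
(> = start, * = accepting)

start=q0 accept=q7 q0-a->q1 q0-b->q2 q1-a->q3 q1-b->q1 q2-a->q4 q2-b->q5 q3-a->q6 q3-b->q3 q4-a->q7 q4-b->q1 q5-a->q1 q5-b->q5 q6-a->q5 q6-b->q6 q7-a->q8 q7-b->q7 q8-a->q9 q8-b->q8 q9-a->q10 q9-b->q9 q10-a->q7 q10-b->q10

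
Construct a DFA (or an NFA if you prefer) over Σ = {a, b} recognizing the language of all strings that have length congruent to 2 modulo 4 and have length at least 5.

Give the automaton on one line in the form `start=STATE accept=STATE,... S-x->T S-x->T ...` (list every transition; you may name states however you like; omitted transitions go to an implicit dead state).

Build one automaton per condition and run them in lockstep. One (4 states) tracks the input length modulo 4; the other (7 states) tracks the input length, saturating at 6. Each combined state is a pair, one component from each; accept when both components accept. After merging equivalent states the machine shrinks.
With 7 states:
        a   b  
>  q0   q1  q1 
   q1   q2  q2 
   q2   q3  q3 
   q3   q4  q4 
   q4   q5  q5 
   q5   q6  q6 
 * q6   q3  q3 
(> = start, * = accepting)

start=q0 accept=q6 q0-a->q1 q0-b->q1 q1-a->q2 q1-b->q2 q2-a->q3 q2-b->q3 q3-a->q4 q3-b->q4 q4-a->q5 q4-b->q5 q5-a->q6 q5-b->q6 q6-a->q3 q6-b->q3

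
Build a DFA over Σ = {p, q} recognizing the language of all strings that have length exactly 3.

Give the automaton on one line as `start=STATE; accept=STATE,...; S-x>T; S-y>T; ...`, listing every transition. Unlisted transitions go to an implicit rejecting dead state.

We only need to distinguish lengths 0, 1, …, 3, and '>3'. Chain S0 → S1 → S2 → S3 → S4 on every symbol, with S4 looping. Accepting states: {S3}.
        p   q  
>  S0   S1  S1 
   S1   S2  S2 
   S2   S3  S3 
 * S3   S4  S4 
   S4   S4  S4 
(> = start, * = accepting)

start=S0; accept=S3; S0-p>S1; S0-q>S1; S1-p>S2; S1-q>S2; S2-p>S3; S2-q>S3; S3-p>S4; S3-q>S4; S4-p>S4; S4-q>S4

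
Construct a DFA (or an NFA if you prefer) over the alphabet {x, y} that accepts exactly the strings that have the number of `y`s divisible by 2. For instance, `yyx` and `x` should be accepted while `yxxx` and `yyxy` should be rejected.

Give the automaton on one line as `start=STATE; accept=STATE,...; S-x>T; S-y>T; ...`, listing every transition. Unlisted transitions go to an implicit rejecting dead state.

start=q0; accept=q0; q0-x>q0; q0-y>q1; q1-x>q1; q1-y>q0

The only thing that matters is how many `y`s have appeared, reduced mod 2. Use one state per residue: q0 for 0, …, q1 for 1. Reading `y` moves to the next residue; anything else stays put. q0 is accepting.
        x   y  
>* q0   q0  q1 
   q1   q1  q0 
(> = start, * = accepting)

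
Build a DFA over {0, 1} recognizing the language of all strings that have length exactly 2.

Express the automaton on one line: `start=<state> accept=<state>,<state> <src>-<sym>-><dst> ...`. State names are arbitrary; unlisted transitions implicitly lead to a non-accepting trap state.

start=S0 accept=S2 S0-0->S1 S0-1->S1 S1-0->S2 S1-1->S2 S2-0->S3 S2-1->S3 S3-0->S3 S3-1->S3

Count input length up to 3: every symbol moves from S0 toward S3, which means 'more than 2' and absorbs. Accept from {S2}.
4 states suffice.
        0   1  
>  S0   S1  S1 
   S1   S2  S2 
 * S2   S3  S3 
   S3   S3  S3 
(> = start, * = accepting)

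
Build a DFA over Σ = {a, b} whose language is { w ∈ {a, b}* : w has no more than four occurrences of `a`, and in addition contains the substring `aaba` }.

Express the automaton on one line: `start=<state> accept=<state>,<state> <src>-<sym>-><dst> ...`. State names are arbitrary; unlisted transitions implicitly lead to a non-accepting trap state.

start=s0 accept=s9,s13 s0-a->s1 s0-b->s0 s1-a->s2 s1-b->s3 s2-a->s4 s2-b->s5 s3-a->s6 s3-b->s3 s4-a->s7 s4-b->s8 s5-a->s9 s5-b->s10 s6-a->s4 s6-b->s10 s7-a->s11 s7-b->s12 s8-a->s13 s8-b->s14 s9-a->s13 s9-b->s9 s10-a->s15 s10-b->s10 s11-a->s11 s11-b->s16 s12-a->s17 s12-b->s18 s13-a->s17 s13-b->s13 s14-a->s19 s14-b->s14 s15-a->s7 s15-b->s14 s16-a->s17 s16-b->s20 s17-a->s17 s17-b->s17 s18-a->s21 s18-b->s18 s19-a->s11 s19-b->s18 s20-a->s21 s20-b->s20 s21-a->s11 s21-b->s20

Build one automaton per condition and run them in lockstep. One (6 states) tracks the count of `a`s, saturating at 5; the other (5 states) tracks whether and how much of `aaba` has been seen. Each combined state is a pair, one component from each; accept when both components accept.
22 states suffice.
          a    b  
>  s0     s1   s0 
   s1     s2   s3 
   s2     s4   s5 
   s3     s6   s3 
   s4     s7   s8 
   s5     s9  s10 
   s6     s4  s10 
   s7    s11  s12 
   s8    s13  s14 
 * s9    s13   s9 
   s10   s15  s10 
   s11   s11  s16 
   s12   s17  s18 
 * s13   s17  s13 
   s14   s19  s14 
   s15    s7  s14 
   s16   s17  s20 
   s17   s17  s17 
   s18   s21  s18 
   s19   s11  s18 
   s20   s21  s20 
   s21   s11  s20 
(> = start, * = accepting)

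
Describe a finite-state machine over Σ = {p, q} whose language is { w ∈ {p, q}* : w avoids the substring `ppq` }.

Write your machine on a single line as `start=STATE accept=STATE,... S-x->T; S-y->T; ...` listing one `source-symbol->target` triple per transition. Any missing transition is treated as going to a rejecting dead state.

This is the complement of 'contains `ppq`'. Use the same substring-matching states — s0 through s3 holding how much of `ppq` has just been matched — but flip the accepting set: everything except the trap s3 accepts.
4 states suffice.
        p   q  
>* s0   s1  s0 
 * s1   s2  s0 
 * s2   s2  s3 
   s3   s3  s3 
(> = start, * = accepting)

start=s0; accept=s0,s1,s2; s0-p->s1; s0-q->s0; s1-p->s2; s1-q->s0; s2-p->s2; s2-q->s3; s3-p->s3; s3-q->s3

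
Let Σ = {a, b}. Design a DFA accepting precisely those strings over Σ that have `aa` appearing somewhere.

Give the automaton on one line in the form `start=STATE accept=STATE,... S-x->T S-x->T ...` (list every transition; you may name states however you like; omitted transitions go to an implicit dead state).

States s0..s1 record the length of the longest prefix of `aa` that matches the current input suffix. Reaching s2 means `aa` has been seen, and we stay there forever. Accept from s2.
With 3 states:
        a   b  
>  s0   s1  s0 
   s1   s2  s0 
 * s2   s2  s2 
(> = start, * = accepting)

start=s0 accept=s2 s0-a->s1 s0-b->s0 s1-a->s2 s1-b->s0 s2-a->s2 s2-b->s2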